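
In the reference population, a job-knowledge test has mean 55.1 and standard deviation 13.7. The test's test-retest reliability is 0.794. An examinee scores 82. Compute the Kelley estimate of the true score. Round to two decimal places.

T̂ = ρX + (1 − ρ)μ
  = 0.794 × 82 + 0.206 × 55.1
  = 65.108 + 11.3506
  = 76.459
  ≈ 76.46

76.46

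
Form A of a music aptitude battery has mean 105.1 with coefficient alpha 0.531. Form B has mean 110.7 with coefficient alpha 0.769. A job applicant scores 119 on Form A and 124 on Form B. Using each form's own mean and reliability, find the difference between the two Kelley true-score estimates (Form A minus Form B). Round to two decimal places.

T̂_A = 0.531(119) + 0.469(105.1) = 112.4809
T̂_B = 0.769(124) + 0.231(110.7) = 120.9277
T̂_A − T̂_B = -8.4468

-8.45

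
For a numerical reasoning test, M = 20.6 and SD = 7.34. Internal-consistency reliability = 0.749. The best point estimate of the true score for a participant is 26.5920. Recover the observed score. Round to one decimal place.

28.6

T̂ = ρX + (1 − ρ)μ  ⇒  X = (T̂ − (1 − ρ)μ) / ρ
X = (26.5920 − 0.251 × 20.6) / 0.749 = (26.5920 − 5.1706) / 0.749 = 21.4214 / 0.749 = 28.600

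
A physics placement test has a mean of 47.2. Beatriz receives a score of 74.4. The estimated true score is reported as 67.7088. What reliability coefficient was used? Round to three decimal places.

T̂ = ρX + (1 − ρ)μ  ⇒  T̂ − μ = ρ(X − μ)
ρ = (T̂ − μ)/(X − μ) = (67.7088 − 47.2) / (74.4 − 47.2) = 20.5088 / 27.2 = 0.75400

0.754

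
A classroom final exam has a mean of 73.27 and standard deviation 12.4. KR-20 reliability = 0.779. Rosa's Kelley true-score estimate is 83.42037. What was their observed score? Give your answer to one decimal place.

T̂ = ρX + (1 − ρ)μ  ⇒  X = (T̂ − (1 − ρ)μ) / ρ
X = (83.42037 − 0.221 × 73.27) / 0.779 = (83.42037 − 16.19267) / 0.779 = 67.22770 / 0.779 = 86.300

86.3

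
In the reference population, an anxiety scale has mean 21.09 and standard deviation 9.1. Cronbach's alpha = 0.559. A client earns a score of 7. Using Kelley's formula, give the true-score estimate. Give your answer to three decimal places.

T̂ = 0.559(7) + 0.441(21.09) = 3.913 + 9.30069 = 13.2137 → 13.214

13.214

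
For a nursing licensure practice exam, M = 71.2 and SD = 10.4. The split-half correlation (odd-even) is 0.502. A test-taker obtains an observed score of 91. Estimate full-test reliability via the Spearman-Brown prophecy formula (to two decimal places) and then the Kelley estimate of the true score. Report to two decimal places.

Spearman-Brown: ρ = 2r/(1 + r) = 2(0.502)/(1 + 0.502) = 1.0040/1.502 = 0.6684 → 0.67
Weight the observed score by reliability and the mean by (1 − reliability): T̂ = 0.67·91 + 0.33·71.2 = 60.97 + 23.496 = 84.466.

84.47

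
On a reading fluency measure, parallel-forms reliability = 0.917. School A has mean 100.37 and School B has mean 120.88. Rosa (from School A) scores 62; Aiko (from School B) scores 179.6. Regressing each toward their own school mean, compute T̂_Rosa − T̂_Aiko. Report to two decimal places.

T̂_Rosa = 0.917(62) + 0.083(100.37) = 65.1847
T̂_Aiko = 0.917(179.6) + 0.083(120.88) = 174.7262
Difference = 65.1847 − 174.7262 = -109.5415

-109.54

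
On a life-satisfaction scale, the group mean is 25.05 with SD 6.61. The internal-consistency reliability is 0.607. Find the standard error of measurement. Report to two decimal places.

SEM = SD · √(1 − ρ) = 6.61 × √0.393 = 6.61 × 0.6269 = 4.144

4.14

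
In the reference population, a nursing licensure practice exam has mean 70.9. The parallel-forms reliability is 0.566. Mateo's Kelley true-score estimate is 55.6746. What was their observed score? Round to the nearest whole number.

44

T̂ = ρX + (1 − ρ)μ  ⇒  X = (T̂ − (1 − ρ)μ) / ρ
X = (55.6746 − 0.434 × 70.9) / 0.566 = (55.6746 − 30.7706) / 0.566 = 24.9040 / 0.566 = 44.00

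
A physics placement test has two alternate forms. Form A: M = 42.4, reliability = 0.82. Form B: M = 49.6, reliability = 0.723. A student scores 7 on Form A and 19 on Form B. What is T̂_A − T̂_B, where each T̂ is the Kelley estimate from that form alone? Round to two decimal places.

-14.10

T̂_A = 0.82(7) + 0.18(42.4) = 13.3720
T̂_B = 0.723(19) + 0.277(49.6) = 27.4762
T̂_A − T̂_B = -14.1042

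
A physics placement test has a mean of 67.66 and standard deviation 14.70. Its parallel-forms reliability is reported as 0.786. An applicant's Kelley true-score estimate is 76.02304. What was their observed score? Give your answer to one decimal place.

78.3

T̂ = ρX + (1 − ρ)μ  ⇒  X = (T̂ − (1 − ρ)μ) / ρ
X = (76.02304 − 0.214 × 67.66) / 0.786 = (76.02304 − 14.47924) / 0.786 = 61.54380 / 0.786 = 78.300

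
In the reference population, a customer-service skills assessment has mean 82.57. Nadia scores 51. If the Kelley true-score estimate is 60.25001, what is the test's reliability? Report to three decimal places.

0.707

T̂ = ρX + (1 − ρ)μ  ⇒  T̂ − μ = ρ(X − μ)
ρ = (T̂ − μ)/(X − μ) = (60.25001 − 82.57) / (51 − 82.57) = -22.31999 / -31.57 = 0.70700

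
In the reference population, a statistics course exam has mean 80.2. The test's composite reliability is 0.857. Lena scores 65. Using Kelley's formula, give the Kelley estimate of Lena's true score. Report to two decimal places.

T̂ = ρX + (1 − ρ)μ
  = 0.857 × 65 + 0.143 × 80.2
  = 55.705 + 11.4686
  = 67.174
  ≈ 67.17

67.17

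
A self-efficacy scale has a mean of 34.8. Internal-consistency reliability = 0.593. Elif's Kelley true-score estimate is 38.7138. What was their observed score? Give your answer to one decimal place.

T̂ = ρX + (1 − ρ)μ  ⇒  X = (T̂ − (1 − ρ)μ) / ρ
X = (38.7138 − 0.407 × 34.8) / 0.593 = (38.7138 − 14.1636) / 0.593 = 24.5502 / 0.593 = 41.400

41.4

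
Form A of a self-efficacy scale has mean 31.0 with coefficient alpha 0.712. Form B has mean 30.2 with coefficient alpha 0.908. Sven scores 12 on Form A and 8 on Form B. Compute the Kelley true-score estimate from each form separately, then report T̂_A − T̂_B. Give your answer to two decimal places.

T̂_A = 0.712(12) + 0.288(31.0) = 17.4720
T̂_B = 0.908(8) + 0.092(30.2) = 10.0424
T̂_A − T̂_B = 7.4296

7.43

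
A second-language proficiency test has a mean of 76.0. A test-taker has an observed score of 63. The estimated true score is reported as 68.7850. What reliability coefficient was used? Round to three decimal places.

0.555

T̂ = ρX + (1 − ρ)μ  ⇒  T̂ − μ = ρ(X − μ)
ρ = (T̂ − μ)/(X − μ) = (68.7850 − 76.0) / (63 − 76.0) = -7.2150 / -13.0 = 0.55500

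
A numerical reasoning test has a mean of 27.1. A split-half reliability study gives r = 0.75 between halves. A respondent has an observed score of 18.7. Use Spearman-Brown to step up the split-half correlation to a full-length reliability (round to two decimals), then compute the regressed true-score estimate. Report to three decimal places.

Spearman-Brown: ρ = 2r/(1 + r) = 2(0.75)/(1 + 0.75) = 1.500/1.75 = 0.8571 → 0.86
T̂ = ρX + (1 − ρ)μ
  = 0.86 × 18.7 + 0.14 × 27.1
  = 16.082 + 3.794
  = 19.8760
  ≈ 19.876

19.876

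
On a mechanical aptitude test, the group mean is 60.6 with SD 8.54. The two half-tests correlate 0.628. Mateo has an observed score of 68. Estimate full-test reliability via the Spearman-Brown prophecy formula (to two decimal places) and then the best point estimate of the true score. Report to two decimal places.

Spearman-Brown: ρ = 2r/(1 + r) = 2(0.628)/(1 + 0.628) = 1.2560/1.628 = 0.7715 → 0.77
Kelley's formula gives T̂ = 0.77·68 + 0.23·60.6 = 52.36 + 13.938 = 66.298.

66.30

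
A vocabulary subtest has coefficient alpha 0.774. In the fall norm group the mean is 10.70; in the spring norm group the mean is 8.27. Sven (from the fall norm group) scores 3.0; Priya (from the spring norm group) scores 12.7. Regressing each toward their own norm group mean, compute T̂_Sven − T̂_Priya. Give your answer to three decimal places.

T̂_Sven = 0.774(3.0) + 0.226(10.70) = 4.74020
T̂_Priya = 0.774(12.7) + 0.226(8.27) = 11.69882
Difference = 4.74020 − 11.69882 = -6.95862

-6.959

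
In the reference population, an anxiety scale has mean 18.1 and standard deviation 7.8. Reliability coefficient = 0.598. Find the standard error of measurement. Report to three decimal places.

4.945

SEM = SD · √(1 − ρ) = 7.8 × √0.402 = 7.8 × 0.6340 = 4.9455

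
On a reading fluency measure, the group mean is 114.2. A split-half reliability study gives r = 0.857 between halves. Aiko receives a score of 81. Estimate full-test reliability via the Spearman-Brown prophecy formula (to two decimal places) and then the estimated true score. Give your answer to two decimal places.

83.66

Spearman-Brown: ρ = 2r/(1 + r) = 2(0.857)/(1 + 0.857) = 1.7140/1.857 = 0.9230 → 0.92
T̂ = ρX + (1 − ρ)μ
  = 0.92 × 81 + 0.08 × 114.2
  = 74.52 + 9.136
  = 83.656
  ≈ 83.66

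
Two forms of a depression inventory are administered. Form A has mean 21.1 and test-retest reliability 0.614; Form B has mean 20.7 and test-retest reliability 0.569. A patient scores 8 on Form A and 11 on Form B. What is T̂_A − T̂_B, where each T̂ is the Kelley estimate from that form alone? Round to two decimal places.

-2.12

T̂_A = 0.614(8) + 0.386(21.1) = 13.0566
T̂_B = 0.569(11) + 0.431(20.7) = 15.1807
T̂_A − T̂_B = -2.1241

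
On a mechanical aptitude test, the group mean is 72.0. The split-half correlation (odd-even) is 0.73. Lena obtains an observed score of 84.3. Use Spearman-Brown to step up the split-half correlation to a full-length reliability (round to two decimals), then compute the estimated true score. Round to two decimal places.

82.33

Spearman-Brown: ρ = 2r/(1 + r) = 2(0.73)/(1 + 0.73) = 1.460/1.73 = 0.8439 → 0.84
Regress the observed score toward the mean by the unreliability: T̂ = 0.84·84.3 + 0.16·72.0 = 70.812 + 11.520 = 82.332.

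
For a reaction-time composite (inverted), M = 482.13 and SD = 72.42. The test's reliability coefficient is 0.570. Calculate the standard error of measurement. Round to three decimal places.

47.489

SEM = SD · √(1 − ρ) = 72.42 × √0.430 = 72.42 × 0.6557 = 47.4890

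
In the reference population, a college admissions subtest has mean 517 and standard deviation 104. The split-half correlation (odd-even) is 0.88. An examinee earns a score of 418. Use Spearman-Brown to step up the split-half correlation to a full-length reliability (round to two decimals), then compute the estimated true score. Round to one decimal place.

Spearman-Brown: ρ = 2r/(1 + r) = 2(0.88)/(1 + 0.88) = 1.760/1.88 = 0.9362 → 0.94
Weight the observed score by reliability and the mean by (1 − reliability): T̂ = 0.94·418 + 0.06·517 = 392.92 + 31.02 = 423.94.

423.9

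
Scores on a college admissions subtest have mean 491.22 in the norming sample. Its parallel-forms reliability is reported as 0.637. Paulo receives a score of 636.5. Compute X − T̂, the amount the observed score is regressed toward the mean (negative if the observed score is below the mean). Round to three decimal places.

Kelley's formula gives T̂ = 0.637·636.5 + 0.363·491.22 = 405.4505 + 178.31286 = 583.76336.
X − T̂ = 636.5 − 583.7634 = 52.7366 → 52.737

52.737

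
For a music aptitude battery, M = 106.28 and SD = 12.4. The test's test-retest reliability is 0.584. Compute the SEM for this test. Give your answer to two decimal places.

SEM = SD · √(1 − ρ) = 12.4 × √0.416 = 12.4 × 0.6450 = 7.998

8.00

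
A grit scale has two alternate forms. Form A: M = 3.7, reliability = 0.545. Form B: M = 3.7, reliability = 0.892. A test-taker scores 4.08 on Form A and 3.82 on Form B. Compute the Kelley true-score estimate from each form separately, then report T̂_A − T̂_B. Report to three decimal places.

0.100

T̂_A = 0.545(4.08) + 0.455(3.7) = 3.90710
T̂_B = 0.892(3.82) + 0.108(3.7) = 3.80704
T̂_A − T̂_B = 0.10006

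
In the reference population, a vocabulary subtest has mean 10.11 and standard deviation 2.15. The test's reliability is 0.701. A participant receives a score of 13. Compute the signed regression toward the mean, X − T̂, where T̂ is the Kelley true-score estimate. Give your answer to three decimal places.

Weight the observed score by reliability and the mean by (1 − reliability): T̂ = 0.701·13 + 0.299·10.11 = 9.113 + 3.02289 = 12.13589.
X − T̂ = 13 − 12.1359 = 0.8641 → 0.864

0.864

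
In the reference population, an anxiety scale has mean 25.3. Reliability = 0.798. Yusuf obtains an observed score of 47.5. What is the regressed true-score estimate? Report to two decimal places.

43.02

Weight the observed score by reliability and the mean by (1 − reliability): T̂ = 0.798·47.5 + 0.202·25.3 = 37.9050 + 5.1106 = 43.016.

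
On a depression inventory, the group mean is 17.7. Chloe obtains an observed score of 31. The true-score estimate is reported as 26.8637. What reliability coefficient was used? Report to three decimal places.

T̂ = ρX + (1 − ρ)μ  ⇒  T̂ − μ = ρ(X − μ)
ρ = (T̂ − μ)/(X − μ) = (26.8637 − 17.7) / (31 − 17.7) = 9.1637 / 13.3 = 0.68900

0.689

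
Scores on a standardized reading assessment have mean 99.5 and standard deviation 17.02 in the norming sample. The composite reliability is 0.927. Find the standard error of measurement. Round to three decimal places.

4.599

SEM = SD · √(1 − ρ) = 17.02 × √0.073 = 17.02 × 0.2702 = 4.5986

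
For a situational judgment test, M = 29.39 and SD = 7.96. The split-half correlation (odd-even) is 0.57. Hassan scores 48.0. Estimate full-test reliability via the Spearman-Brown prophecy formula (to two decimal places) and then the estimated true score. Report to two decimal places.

42.98

Spearman-Brown: ρ = 2r/(1 + r) = 2(0.57)/(1 + 0.57) = 1.140/1.57 = 0.7261 → 0.73
Kelley's formula gives T̂ = 0.73·48.0 + 0.27·29.39 = 35.040 + 7.9353 = 42.975.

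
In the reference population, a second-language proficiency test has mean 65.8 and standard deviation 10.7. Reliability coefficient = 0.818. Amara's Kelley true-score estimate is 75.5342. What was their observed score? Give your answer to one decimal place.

77.7

T̂ = ρX + (1 − ρ)μ  ⇒  X = (T̂ − (1 − ρ)μ) / ρ
X = (75.5342 − 0.182 × 65.8) / 0.818 = (75.5342 − 11.9756) / 0.818 = 63.5586 / 0.818 = 77.700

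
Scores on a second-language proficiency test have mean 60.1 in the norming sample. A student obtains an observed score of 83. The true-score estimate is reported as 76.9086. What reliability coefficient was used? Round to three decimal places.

T̂ = ρX + (1 − ρ)μ  ⇒  T̂ − μ = ρ(X − μ)
ρ = (T̂ − μ)/(X − μ) = (76.9086 − 60.1) / (83 − 60.1) = 16.8086 / 22.9 = 0.73400

0.734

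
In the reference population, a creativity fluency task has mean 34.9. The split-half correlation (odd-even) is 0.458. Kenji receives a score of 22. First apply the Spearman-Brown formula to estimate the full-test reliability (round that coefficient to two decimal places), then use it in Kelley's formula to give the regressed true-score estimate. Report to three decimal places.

26.773

Spearman-Brown: ρ = 2r/(1 + r) = 2(0.458)/(1 + 0.458) = 0.9160/1.458 = 0.6283 → 0.63
Weight the observed score by reliability and the mean by (1 − reliability): T̂ = 0.63·22 + 0.37·34.9 = 13.86 + 12.913 = 26.7730.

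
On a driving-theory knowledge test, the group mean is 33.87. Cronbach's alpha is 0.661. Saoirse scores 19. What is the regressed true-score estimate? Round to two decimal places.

24.04

T̂ = 0.661(19) + 0.339(33.87) = 12.559 + 11.48193 = 24.041 → 24.04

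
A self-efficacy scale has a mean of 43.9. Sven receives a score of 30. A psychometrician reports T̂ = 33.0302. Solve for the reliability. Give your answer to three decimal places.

0.782

T̂ = ρX + (1 − ρ)μ  ⇒  T̂ − μ = ρ(X − μ)
ρ = (T̂ − μ)/(X − μ) = (33.0302 − 43.9) / (30 − 43.9) = -10.8698 / -13.9 = 0.78200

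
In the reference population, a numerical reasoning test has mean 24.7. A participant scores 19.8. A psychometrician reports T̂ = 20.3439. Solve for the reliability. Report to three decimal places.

T̂ = ρX + (1 − ρ)μ  ⇒  T̂ − μ = ρ(X − μ)
ρ = (T̂ − μ)/(X − μ) = (20.3439 − 24.7) / (19.8 − 24.7) = -4.3561 / -4.9 = 0.88900

0.889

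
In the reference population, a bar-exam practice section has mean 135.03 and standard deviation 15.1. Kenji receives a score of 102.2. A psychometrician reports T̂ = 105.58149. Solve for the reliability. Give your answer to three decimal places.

0.897

T̂ = ρX + (1 − ρ)μ  ⇒  T̂ − μ = ρ(X − μ)
ρ = (T̂ − μ)/(X − μ) = (105.58149 − 135.03) / (102.2 − 135.03) = -29.44851 / -32.83 = 0.89700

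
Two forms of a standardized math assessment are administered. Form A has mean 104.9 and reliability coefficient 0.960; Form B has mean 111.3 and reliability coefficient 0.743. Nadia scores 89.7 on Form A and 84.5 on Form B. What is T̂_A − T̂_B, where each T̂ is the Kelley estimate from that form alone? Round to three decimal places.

-1.080

T̂_A = 0.960(89.7) + 0.040(104.9) = 90.30800
T̂_B = 0.743(84.5) + 0.257(111.3) = 91.38760
T̂_A − T̂_B = -1.07960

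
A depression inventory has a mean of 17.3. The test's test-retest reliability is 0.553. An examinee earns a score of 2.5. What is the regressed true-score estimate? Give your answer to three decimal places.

9.116

T̂ = 0.553(2.5) + 0.447(17.3) = 1.3825 + 7.7331 = 9.1156 → 9.116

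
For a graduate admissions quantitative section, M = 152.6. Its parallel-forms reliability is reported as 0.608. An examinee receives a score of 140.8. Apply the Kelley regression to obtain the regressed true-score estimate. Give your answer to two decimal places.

Kelley's formula gives T̂ = 0.608·140.8 + 0.392·152.6 = 85.6064 + 59.8192 = 145.426.

145.43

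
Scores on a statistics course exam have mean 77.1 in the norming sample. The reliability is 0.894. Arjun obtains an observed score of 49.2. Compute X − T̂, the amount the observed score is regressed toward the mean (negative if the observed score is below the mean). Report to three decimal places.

-2.957

T̂ = ρX + (1 − ρ)μ
  = 0.894 × 49.2 + 0.106 × 77.1
  = 43.9848 + 8.1726
  = 52.15740
  ≈ 52.1574
X − T̂ = 49.2 − 52.1574 = -2.9574 → -2.957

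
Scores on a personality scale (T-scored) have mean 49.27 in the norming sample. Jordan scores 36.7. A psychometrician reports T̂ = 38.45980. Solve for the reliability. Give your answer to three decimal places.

0.860

T̂ = ρX + (1 − ρ)μ  ⇒  T̂ − μ = ρ(X − μ)
ρ = (T̂ − μ)/(X − μ) = (38.45980 − 49.27) / (36.7 − 49.27) = -10.81020 / -12.57 = 0.86000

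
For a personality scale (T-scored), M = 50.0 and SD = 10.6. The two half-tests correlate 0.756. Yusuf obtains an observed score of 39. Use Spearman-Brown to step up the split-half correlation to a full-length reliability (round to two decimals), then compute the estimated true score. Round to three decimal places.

40.540

Spearman-Brown: ρ = 2r/(1 + r) = 2(0.756)/(1 + 0.756) = 1.5120/1.756 = 0.8610 → 0.86
T̂ = ρX + (1 − ρ)μ
  = 0.86 × 39 + 0.14 × 50.0
  = 33.54 + 7.000
  = 40.5400
  ≈ 40.540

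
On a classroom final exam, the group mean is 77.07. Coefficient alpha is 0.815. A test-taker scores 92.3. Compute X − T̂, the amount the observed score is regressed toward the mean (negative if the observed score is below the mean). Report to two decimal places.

2.82

T̂ = 0.815(92.3) + 0.185(77.07) = 75.2245 + 14.25795 = 89.4824 → 89.482
X − T̂ = 92.3 − 89.482 = 2.818 → 2.82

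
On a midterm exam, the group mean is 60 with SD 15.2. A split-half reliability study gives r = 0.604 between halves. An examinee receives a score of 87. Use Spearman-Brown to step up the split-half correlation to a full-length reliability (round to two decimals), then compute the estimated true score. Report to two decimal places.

80.25

Spearman-Brown: ρ = 2r/(1 + r) = 2(0.604)/(1 + 0.604) = 1.2080/1.604 = 0.7531 → 0.75
T̂ = ρX + (1 − ρ)μ
  = 0.75 × 87 + 0.25 × 60
  = 65.25 + 15.00
  = 80.250
  ≈ 80.25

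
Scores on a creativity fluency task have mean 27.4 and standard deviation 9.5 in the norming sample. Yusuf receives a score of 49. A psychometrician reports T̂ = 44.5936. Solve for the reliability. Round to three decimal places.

T̂ = ρX + (1 − ρ)μ  ⇒  T̂ − μ = ρ(X − μ)
ρ = (T̂ − μ)/(X − μ) = (44.5936 − 27.4) / (49 − 27.4) = 17.1936 / 21.6 = 0.79600

0.796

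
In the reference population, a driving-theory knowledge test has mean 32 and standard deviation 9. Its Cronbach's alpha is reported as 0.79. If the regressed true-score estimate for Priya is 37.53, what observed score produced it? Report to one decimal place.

39.0

T̂ = ρX + (1 − ρ)μ  ⇒  X = (T̂ − (1 − ρ)μ) / ρ
X = (37.53 − 0.21 × 32) / 0.79 = (37.53 − 6.72) / 0.79 = 30.81 / 0.79 = 39.000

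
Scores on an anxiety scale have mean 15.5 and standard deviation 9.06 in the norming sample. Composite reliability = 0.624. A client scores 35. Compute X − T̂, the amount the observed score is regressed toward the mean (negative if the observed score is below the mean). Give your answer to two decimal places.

7.33

T̂ = 0.624(35) + 0.376(15.5) = 21.840 + 5.8280 = 27.6680 → 27.668
X − T̂ = 35 − 27.668 = 7.332 → 7.33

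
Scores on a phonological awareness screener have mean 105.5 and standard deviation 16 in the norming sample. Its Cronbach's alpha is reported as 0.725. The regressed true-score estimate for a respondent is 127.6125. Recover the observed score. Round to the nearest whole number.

136

T̂ = ρX + (1 − ρ)μ  ⇒  X = (T̂ − (1 − ρ)μ) / ρ
X = (127.6125 − 0.275 × 105.5) / 0.725 = (127.6125 − 29.0125) / 0.725 = 98.6000 / 0.725 = 136.00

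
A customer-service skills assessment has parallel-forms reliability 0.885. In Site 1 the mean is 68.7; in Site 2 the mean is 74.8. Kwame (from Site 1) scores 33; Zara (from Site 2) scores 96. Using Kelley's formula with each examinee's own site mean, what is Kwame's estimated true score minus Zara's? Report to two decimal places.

-56.46

T̂_Kwame = 0.885(33) + 0.115(68.7) = 37.1055
T̂_Zara = 0.885(96) + 0.115(74.8) = 93.5620
Difference = 37.1055 − 93.5620 = -56.4565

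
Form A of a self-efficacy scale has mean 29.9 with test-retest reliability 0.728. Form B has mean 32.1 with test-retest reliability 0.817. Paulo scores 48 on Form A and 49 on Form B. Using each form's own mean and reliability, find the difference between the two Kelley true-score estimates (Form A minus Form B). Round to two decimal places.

T̂_A = 0.728(48) + 0.272(29.9) = 43.0768
T̂_B = 0.817(49) + 0.183(32.1) = 45.9073
T̂_A − T̂_B = -2.8305

-2.83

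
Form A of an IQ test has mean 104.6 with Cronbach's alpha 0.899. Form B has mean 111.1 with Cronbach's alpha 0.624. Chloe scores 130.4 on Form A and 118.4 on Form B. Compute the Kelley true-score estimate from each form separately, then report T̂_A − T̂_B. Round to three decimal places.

12.139

T̂_A = 0.899(130.4) + 0.101(104.6) = 127.79420
T̂_B = 0.624(118.4) + 0.376(111.1) = 115.65520
T̂_A − T̂_B = 12.13900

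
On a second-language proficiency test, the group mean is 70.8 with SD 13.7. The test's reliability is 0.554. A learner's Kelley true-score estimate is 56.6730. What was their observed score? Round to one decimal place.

45.3

T̂ = ρX + (1 − ρ)μ  ⇒  X = (T̂ − (1 − ρ)μ) / ρ
X = (56.6730 − 0.446 × 70.8) / 0.554 = (56.6730 − 31.5768) / 0.554 = 25.0962 / 0.554 = 45.300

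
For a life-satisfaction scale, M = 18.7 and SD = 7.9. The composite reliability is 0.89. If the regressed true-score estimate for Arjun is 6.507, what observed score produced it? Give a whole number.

5

T̂ = ρX + (1 − ρ)μ  ⇒  X = (T̂ − (1 − ρ)μ) / ρ
X = (6.507 − 0.11 × 18.7) / 0.89 = (6.507 − 2.057) / 0.89 = 4.450 / 0.89 = 5.00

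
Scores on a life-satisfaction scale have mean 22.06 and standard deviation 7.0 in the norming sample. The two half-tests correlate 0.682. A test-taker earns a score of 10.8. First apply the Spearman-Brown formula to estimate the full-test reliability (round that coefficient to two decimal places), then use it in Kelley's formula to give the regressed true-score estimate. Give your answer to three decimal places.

12.939

Spearman-Brown: ρ = 2r/(1 + r) = 2(0.682)/(1 + 0.682) = 1.3640/1.682 = 0.8109 → 0.81
T̂ = ρX + (1 − ρ)μ
  = 0.81 × 10.8 + 0.19 × 22.06
  = 8.748 + 4.1914
  = 12.9394
  ≈ 12.939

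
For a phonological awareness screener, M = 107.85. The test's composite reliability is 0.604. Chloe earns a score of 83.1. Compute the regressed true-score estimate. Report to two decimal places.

T̂ = ρX + (1 − ρ)μ
  = 0.604 × 83.1 + 0.396 × 107.85
  = 50.1924 + 42.70860
  = 92.901
  ≈ 92.90

92.90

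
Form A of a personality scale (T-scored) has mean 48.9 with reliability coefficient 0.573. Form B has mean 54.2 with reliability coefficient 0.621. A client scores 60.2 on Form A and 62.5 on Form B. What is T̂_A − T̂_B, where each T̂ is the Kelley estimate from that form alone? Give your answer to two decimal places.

-3.98

T̂_A = 0.573(60.2) + 0.427(48.9) = 55.3749
T̂_B = 0.621(62.5) + 0.379(54.2) = 59.3543
T̂_A − T̂_B = -3.9794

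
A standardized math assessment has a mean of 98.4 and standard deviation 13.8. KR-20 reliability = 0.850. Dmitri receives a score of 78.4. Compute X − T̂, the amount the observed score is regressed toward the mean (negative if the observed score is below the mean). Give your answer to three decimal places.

-3.000

T̂ = ρX + (1 − ρ)μ
  = 0.850 × 78.4 + 0.150 × 98.4
  = 66.6400 + 14.7600
  = 81.40000
  ≈ 81.4000
X − T̂ = 78.4 − 81.4000 = -3.0000 → -3.000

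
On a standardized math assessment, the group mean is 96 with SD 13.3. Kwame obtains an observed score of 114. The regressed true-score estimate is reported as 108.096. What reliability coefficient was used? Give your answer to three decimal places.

0.672

T̂ = ρX + (1 − ρ)μ  ⇒  T̂ − μ = ρ(X − μ)
ρ = (T̂ − μ)/(X − μ) = (108.096 − 96) / (114 − 96) = 12.096 / 18.0 = 0.67200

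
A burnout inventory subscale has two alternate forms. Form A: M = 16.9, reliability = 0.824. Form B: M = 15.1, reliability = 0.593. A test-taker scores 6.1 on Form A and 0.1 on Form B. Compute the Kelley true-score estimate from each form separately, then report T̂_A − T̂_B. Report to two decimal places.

T̂_A = 0.824(6.1) + 0.176(16.9) = 8.0008
T̂_B = 0.593(0.1) + 0.407(15.1) = 6.2050
T̂_A − T̂_B = 1.7958

1.80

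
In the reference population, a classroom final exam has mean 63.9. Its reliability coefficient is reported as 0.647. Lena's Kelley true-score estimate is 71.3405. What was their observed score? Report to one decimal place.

T̂ = ρX + (1 − ρ)μ  ⇒  X = (T̂ − (1 − ρ)μ) / ρ
X = (71.3405 − 0.353 × 63.9) / 0.647 = (71.3405 − 22.5567) / 0.647 = 48.7838 / 0.647 = 75.400

75.4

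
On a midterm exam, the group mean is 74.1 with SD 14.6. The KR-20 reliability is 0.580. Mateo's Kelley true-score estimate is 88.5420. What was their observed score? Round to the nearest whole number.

T̂ = ρX + (1 − ρ)μ  ⇒  X = (T̂ − (1 − ρ)μ) / ρ
X = (88.5420 − 0.420 × 74.1) / 0.580 = (88.5420 − 31.1220) / 0.580 = 57.4200 / 0.580 = 99.00

99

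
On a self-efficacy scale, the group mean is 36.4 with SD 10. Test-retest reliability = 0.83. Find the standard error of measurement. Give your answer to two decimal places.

SEM = SD · √(1 − ρ) = 10 × √0.17 = 10 × 0.4123 = 4.123

4.12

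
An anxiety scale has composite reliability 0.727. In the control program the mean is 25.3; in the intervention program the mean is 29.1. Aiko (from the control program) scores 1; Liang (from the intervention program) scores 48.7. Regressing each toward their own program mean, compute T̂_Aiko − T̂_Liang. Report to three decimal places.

T̂_Aiko = 0.727(1) + 0.273(25.3) = 7.63390
T̂_Liang = 0.727(48.7) + 0.273(29.1) = 43.34920
Difference = 7.63390 − 43.34920 = -35.71530

-35.715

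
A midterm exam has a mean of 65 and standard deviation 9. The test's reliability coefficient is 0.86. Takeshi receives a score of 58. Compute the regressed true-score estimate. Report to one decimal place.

59.0

T̂ = ρX + (1 − ρ)μ
  = 0.86 × 58 + 0.14 × 65
  = 49.88 + 9.10
  = 58.98
  ≈ 59.0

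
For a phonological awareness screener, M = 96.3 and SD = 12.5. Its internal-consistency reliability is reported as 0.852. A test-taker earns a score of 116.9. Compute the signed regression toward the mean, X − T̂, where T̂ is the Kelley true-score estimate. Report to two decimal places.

Weight the observed score by reliability and the mean by (1 − reliability): T̂ = 0.852·116.9 + 0.148·96.3 = 99.5988 + 14.2524 = 113.8512.
X − T̂ = 116.9 − 113.851 = 3.049 → 3.05

3.05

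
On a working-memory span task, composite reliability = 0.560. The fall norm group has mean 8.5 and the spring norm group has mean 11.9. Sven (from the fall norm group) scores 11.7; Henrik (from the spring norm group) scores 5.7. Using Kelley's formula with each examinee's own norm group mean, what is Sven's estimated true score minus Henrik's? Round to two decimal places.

1.86

T̂_Sven = 0.560(11.7) + 0.440(8.5) = 10.2920
T̂_Henrik = 0.560(5.7) + 0.440(11.9) = 8.4280
Difference = 10.2920 − 8.4280 = 1.8640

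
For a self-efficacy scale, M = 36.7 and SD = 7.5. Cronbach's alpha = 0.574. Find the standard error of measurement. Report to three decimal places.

4.895

SEM = SD · √(1 − ρ) = 7.5 × √0.426 = 7.5 × 0.6527 = 4.8952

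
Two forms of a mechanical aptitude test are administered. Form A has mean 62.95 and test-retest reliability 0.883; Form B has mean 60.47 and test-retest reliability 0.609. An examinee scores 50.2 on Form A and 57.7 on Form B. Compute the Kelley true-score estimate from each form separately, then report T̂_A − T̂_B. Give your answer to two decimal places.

-7.09

T̂_A = 0.883(50.2) + 0.117(62.95) = 51.6918
T̂_B = 0.609(57.7) + 0.391(60.47) = 58.7831
T̂_A − T̂_B = -7.0913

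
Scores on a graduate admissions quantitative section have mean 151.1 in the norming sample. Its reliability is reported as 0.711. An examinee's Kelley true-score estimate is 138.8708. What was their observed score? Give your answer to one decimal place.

T̂ = ρX + (1 − ρ)μ  ⇒  X = (T̂ − (1 − ρ)μ) / ρ
X = (138.8708 − 0.289 × 151.1) / 0.711 = (138.8708 − 43.6679) / 0.711 = 95.2029 / 0.711 = 133.900

133.9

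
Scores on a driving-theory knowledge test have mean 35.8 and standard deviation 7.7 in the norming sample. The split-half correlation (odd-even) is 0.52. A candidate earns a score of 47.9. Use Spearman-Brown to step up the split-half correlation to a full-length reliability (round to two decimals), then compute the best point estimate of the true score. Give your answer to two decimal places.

44.03

Spearman-Brown: ρ = 2r/(1 + r) = 2(0.52)/(1 + 0.52) = 1.040/1.52 = 0.6842 → 0.68
T̂ = 0.68(47.9) + 0.32(35.8) = 32.572 + 11.456 = 44.028 → 44.03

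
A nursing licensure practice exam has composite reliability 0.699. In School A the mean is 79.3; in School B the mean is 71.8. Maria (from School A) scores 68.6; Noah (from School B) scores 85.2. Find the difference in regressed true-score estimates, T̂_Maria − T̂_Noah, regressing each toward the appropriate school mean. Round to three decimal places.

-9.346

T̂_Maria = 0.699(68.6) + 0.301(79.3) = 71.82070
T̂_Noah = 0.699(85.2) + 0.301(71.8) = 81.16660
Difference = 71.82070 − 81.16660 = -9.34590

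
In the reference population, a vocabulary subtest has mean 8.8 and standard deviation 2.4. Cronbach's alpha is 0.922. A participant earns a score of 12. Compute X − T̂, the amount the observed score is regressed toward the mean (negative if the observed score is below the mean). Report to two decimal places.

0.25

T̂ = ρX + (1 − ρ)μ
  = 0.922 × 12 + 0.078 × 8.8
  = 11.064 + 0.6864
  = 11.7504
  ≈ 11.750
X − T̂ = 12 − 11.750 = 0.250 → 0.25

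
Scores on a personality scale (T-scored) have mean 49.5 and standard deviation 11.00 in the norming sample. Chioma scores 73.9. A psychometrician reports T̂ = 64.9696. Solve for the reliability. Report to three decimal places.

T̂ = ρX + (1 − ρ)μ  ⇒  T̂ − μ = ρ(X − μ)
ρ = (T̂ − μ)/(X − μ) = (64.9696 − 49.5) / (73.9 − 49.5) = 15.4696 / 24.4 = 0.63400

0.634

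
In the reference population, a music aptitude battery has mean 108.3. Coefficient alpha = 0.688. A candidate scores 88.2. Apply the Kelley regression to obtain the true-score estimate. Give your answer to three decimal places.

Regress the observed score toward the mean by the unreliability: T̂ = 0.688·88.2 + 0.312·108.3 = 60.6816 + 33.7896 = 94.4712.

94.471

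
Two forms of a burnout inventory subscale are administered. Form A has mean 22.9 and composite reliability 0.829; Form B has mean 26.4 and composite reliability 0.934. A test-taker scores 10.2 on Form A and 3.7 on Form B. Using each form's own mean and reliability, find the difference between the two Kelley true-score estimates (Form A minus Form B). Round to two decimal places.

7.17

T̂_A = 0.829(10.2) + 0.171(22.9) = 12.3717
T̂_B = 0.934(3.7) + 0.066(26.4) = 5.1982
T̂_A − T̂_B = 7.1735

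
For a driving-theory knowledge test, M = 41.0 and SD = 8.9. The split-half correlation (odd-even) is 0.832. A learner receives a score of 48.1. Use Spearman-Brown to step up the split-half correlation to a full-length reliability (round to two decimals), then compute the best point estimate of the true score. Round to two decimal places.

Spearman-Brown: ρ = 2r/(1 + r) = 2(0.832)/(1 + 0.832) = 1.6640/1.832 = 0.9083 → 0.91
T̂ = 0.91(48.1) + 0.09(41.0) = 43.771 + 3.690 = 47.461 → 47.46

47.46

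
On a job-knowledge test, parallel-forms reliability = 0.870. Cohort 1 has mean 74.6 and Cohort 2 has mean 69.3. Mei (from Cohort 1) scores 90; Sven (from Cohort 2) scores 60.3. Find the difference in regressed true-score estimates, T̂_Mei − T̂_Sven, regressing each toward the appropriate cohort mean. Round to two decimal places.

26.53

T̂_Mei = 0.870(90) + 0.130(74.6) = 87.9980
T̂_Sven = 0.870(60.3) + 0.130(69.3) = 61.4700
Difference = 87.9980 − 61.4700 = 26.5280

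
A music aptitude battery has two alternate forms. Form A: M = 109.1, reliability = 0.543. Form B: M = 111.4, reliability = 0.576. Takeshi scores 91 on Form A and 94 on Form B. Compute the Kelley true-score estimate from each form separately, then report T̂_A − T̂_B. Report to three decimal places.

-2.106

T̂_A = 0.543(91) + 0.457(109.1) = 99.27170
T̂_B = 0.576(94) + 0.424(111.4) = 101.37760
T̂_A − T̂_B = -2.10590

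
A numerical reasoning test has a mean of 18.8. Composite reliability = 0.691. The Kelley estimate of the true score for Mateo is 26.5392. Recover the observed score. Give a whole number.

30

T̂ = ρX + (1 − ρ)μ  ⇒  X = (T̂ − (1 − ρ)μ) / ρ
X = (26.5392 − 0.309 × 18.8) / 0.691 = (26.5392 − 5.8092) / 0.691 = 20.7300 / 0.691 = 30.00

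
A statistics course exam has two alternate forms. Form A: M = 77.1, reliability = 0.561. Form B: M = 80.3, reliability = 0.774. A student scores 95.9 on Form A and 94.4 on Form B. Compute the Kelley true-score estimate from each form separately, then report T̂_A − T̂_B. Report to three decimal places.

T̂_A = 0.561(95.9) + 0.439(77.1) = 87.64680
T̂_B = 0.774(94.4) + 0.226(80.3) = 91.21340
T̂_A − T̂_B = -3.56660

-3.567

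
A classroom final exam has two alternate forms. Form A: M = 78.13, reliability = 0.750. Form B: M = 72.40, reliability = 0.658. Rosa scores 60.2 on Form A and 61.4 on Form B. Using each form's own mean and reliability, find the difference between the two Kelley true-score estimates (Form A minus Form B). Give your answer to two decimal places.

T̂_A = 0.750(60.2) + 0.250(78.13) = 64.6825
T̂_B = 0.658(61.4) + 0.342(72.40) = 65.1620
T̂_A − T̂_B = -0.4795

-0.48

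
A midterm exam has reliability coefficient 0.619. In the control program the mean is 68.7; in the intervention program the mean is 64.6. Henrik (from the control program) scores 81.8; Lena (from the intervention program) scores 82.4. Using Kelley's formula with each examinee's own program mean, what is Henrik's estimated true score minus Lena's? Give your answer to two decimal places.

T̂_Henrik = 0.619(81.8) + 0.381(68.7) = 76.8089
T̂_Lena = 0.619(82.4) + 0.381(64.6) = 75.6182
Difference = 76.8089 − 75.6182 = 1.1907

1.19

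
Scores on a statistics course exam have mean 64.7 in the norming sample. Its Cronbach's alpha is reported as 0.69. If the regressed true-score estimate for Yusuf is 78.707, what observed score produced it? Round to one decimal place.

85.0

T̂ = ρX + (1 − ρ)μ  ⇒  X = (T̂ − (1 − ρ)μ) / ρ
X = (78.707 − 0.31 × 64.7) / 0.69 = (78.707 − 20.057) / 0.69 = 58.650 / 0.69 = 85.000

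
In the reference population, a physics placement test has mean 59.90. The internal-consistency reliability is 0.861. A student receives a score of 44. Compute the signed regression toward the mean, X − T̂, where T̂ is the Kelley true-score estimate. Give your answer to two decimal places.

T̂ = 0.861(44) + 0.139(59.90) = 37.884 + 8.32610 = 46.2101 → 46.210
X − T̂ = 44 − 46.210 = -2.210 → -2.21

-2.21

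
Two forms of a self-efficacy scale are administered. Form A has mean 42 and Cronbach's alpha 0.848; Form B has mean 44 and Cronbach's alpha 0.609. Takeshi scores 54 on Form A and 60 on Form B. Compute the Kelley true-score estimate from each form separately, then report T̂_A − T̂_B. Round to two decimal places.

T̂_A = 0.848(54) + 0.152(42) = 52.1760
T̂_B = 0.609(60) + 0.391(44) = 53.7440
T̂_A − T̂_B = -1.5680

-1.57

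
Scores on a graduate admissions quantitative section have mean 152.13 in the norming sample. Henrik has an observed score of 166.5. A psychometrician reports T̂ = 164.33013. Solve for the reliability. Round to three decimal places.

T̂ = ρX + (1 − ρ)μ  ⇒  T̂ − μ = ρ(X − μ)
ρ = (T̂ − μ)/(X − μ) = (164.33013 − 152.13) / (166.5 − 152.13) = 12.20013 / 14.37 = 0.84900

0.849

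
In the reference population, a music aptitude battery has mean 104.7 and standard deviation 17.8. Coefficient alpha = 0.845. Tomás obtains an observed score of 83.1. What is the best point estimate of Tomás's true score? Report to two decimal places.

T̂ = ρX + (1 − ρ)μ
  = 0.845 × 83.1 + 0.155 × 104.7
  = 70.2195 + 16.2285
  = 86.448
  ≈ 86.45

86.45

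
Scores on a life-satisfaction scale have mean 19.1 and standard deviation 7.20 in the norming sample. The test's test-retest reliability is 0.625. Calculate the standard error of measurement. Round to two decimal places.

SEM = SD · √(1 − ρ) = 7.20 × √0.375 = 7.20 × 0.6124 = 4.409

4.41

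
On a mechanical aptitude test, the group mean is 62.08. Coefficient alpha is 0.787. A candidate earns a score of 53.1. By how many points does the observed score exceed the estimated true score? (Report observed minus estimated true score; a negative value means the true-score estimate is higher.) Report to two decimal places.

T̂ = 0.787(53.1) + 0.213(62.08) = 41.7897 + 13.22304 = 55.0127 → 55.013
X − T̂ = 53.1 − 55.013 = -1.913 → -1.91

-1.91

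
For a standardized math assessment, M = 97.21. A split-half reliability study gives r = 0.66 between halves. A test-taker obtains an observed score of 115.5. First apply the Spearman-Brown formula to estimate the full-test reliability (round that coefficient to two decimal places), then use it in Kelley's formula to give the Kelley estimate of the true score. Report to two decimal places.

Spearman-Brown: ρ = 2r/(1 + r) = 2(0.66)/(1 + 0.66) = 1.320/1.66 = 0.7952 → 0.80
T̂ = ρX + (1 − ρ)μ
  = 0.80 × 115.5 + 0.20 × 97.21
  = 92.400 + 19.4420
  = 111.842
  ≈ 111.84

111.84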